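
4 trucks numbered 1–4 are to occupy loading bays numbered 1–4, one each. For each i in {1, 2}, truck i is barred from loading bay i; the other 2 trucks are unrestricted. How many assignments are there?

14

Let Aᵢ (for i ∈ {1, 2}) be the placements that put truck i in its forbidden loading bay. Any j of these fix j positions, leaving (4−j)! ways to fill the rest, and there are C(2,j) ways to pick which j.
By inclusion–exclusion, the number of valid placements is Σ_{j=0}^{2} (−1)^j C(2,j)·(4−j)!.
Computing: 24 − 12 + 2 = 14.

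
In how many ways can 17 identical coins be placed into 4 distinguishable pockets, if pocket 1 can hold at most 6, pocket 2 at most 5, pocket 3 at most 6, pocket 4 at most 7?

By stars and bars, unrestricted non-negative solutions to x_1+…+x_4 = 17 number C(17+3,3) = 1140.
Subtract solutions that violate a single cap (substitute x_i' = x_i − (cap_i+1)): x_1 ≥ 7 gives C(13,3) = 286; x_2 ≥ 6 gives C(14,3) = 364; x_3 ≥ 7 gives C(13,3) = 286; x_4 ≥ 8 gives C(12,3) = 220. Together 1156.
Add back pairs where two caps are both exceeded: 35 + 20 + 10 + 35 + 20 + 10 = 130.
By inclusion–exclusion the count is 1140 − 1156 + 130 = 114.

114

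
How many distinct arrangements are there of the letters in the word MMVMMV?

15

MMVMMV has 6 letters with M appearing 4 times and V appearing twice.
The number of distinct arrangements is 6!/(4!·2!) = 720/48 = 15.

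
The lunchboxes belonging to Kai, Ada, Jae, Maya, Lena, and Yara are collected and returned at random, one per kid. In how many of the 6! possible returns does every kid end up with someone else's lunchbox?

Count assignments avoiding every fixed point. For any j of the 6 kids fixed to their own lunchbox, the other 6−j can be arranged in (6−j)! ways.
By inclusion–exclusion this is Σ_{j=0}^{6} (−1)^j C(6,j)·(6−j)!.
Computing: 720 − 720 + 360 − 120 + 30 − 6 + 1 = 265.

265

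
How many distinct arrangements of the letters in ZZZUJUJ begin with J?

60

With the first slot taken by J, it remains to arrange the other 6 letters (ZZZUUJ).
Those 6 letters have U appearing twice and Z appearing 3 times, giving (6)!/(3!·2!) = 60.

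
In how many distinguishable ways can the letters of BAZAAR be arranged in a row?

120

The 6 letters of BAZAAR have repeats: A appearing 3 times.
So there are 6! / (3!) = 120 distinguishable arrangements.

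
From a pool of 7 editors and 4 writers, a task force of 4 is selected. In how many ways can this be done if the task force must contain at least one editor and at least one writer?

Unrestricted: C(11,4) = 330 ways to pick any 4 of the 11.
Subtract selections that omit an entire group: no editors → C(4,4) = 1; no writers → C(7,4) = 35.
Both groups omitted at once is impossible, so 330 − 36 = 294.

294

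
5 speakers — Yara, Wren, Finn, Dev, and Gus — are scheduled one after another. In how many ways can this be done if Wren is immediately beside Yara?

Place the 3 others and the Wren-Yara pair as 4 objects in a line; the pair has 2 internal arrangements.
So the count is 2·(4)! = 48.

48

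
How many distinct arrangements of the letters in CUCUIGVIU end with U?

5040

Fix U in the last position and arrange the remaining 8 letters.
Those 8 letters have C appearing twice, I appearing twice, and U appearing twice, giving (8)!/(2!·2!·2!) = 5040.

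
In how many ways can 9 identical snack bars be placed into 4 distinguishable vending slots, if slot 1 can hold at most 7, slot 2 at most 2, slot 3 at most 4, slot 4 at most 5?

82

Without the upper bounds there are C(12,3) = 220 ways to split 9 among 4 vending slots.
Subtract solutions that violate a single cap (substitute x_i' = x_i − (cap_i+1)): x_1 ≥ 8 gives C(4,3) = 4; x_2 ≥ 3 gives C(9,3) = 84; x_3 ≥ 5 gives C(7,3) = 35; x_4 ≥ 6 gives C(6,3) = 20. Together 143.
Add back pairs where two caps are both exceeded: 0 + 0 + 0 + 4 + 1 + 0 = 5.
By inclusion–exclusion the count is 220 − 143 + 5 = 82.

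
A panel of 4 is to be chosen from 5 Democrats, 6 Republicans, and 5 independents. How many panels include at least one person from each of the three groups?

With no constraint there are C(16,4) = 1820 possible selections.
Selections missing a whole group: no Democrats → C(11,4) = 330; no Republicans → C(10,4) = 210; no independents → C(11,4) = 330.
Add back selections omitting two groups (i.e. drawn from a single group): C(5,4) + C(6,4) + C(5,4) = 25.
By inclusion–exclusion: 1820 − 870 + 25 = 975.

975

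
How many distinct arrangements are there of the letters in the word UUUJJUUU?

28

Letter multiplicities in UUUJJUUU: J×2, U×6.
So there are 8! / (6!·2!) = 28 distinguishable arrangements.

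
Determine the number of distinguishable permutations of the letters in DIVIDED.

420

Letter multiplicities in DIVIDED: D×3, E×1, I×2, V×1.
So there are 7! / (3!·2!) = 420 distinguishable arrangements.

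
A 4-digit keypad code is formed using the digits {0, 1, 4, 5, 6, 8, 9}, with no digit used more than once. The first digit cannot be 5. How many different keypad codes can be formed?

720

The first digit has 7−1 = 6 choices (anything except 5).
The remaining 3 digits are filled from the other 6 symbols without repetition: 6 × 5 × 4 = 120.
Total: 6 × 120 = 720.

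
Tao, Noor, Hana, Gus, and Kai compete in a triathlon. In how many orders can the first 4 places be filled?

This is an ordered selection of 4 from 5: P(5,4).
That gives 5 × 4 × 3 × 2 = 120.

120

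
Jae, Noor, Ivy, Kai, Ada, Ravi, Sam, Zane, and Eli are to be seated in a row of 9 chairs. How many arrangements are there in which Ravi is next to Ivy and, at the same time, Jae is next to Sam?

20160

Treat {Ravi,Ivy} as one block (2 orders) and {Jae,Sam} as another (2 orders).
That leaves 7 units to arrange: 2 × 2 × 7! = 4 × 5040 = 20160.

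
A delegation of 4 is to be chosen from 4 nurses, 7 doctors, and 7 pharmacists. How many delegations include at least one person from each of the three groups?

Total 4-person selections from all 18: C(18,4) = 3060.
Selections missing a whole group: no nurses → C(14,4) = 1001; no doctors → C(11,4) = 330; no pharmacists → C(11,4) = 330.
Add back selections omitting two groups (i.e. drawn from a single group): C(4,4) + C(7,4) + C(7,4) = 71.
By inclusion–exclusion: 3060 − 1661 + 71 = 1470.

1470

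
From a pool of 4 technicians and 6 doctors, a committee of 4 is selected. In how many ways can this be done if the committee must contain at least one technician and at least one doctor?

194

Total 4-person selections from all 10: C(10,4) = 210.
Subtract selections that omit an entire group: no technicians → C(6,4) = 15; no doctors → C(4,4) = 1.
Both groups omitted at once is impossible, so 210 − 16 = 194.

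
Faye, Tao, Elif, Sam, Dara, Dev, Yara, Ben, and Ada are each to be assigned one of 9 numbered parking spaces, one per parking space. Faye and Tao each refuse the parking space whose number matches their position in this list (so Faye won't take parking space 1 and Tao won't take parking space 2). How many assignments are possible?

Let Aᵢ (for i ∈ {1, 2}) be the placements that put person i in their forbidden parking space. Any j of these fix j positions, leaving (9−j)! ways to fill the rest, and there are C(2,j) ways to pick which j.
By inclusion–exclusion, the number of valid placements is Σ_{j=0}^{2} (−1)^j C(2,j)·(9−j)!.
Computing: 362880 − 80640 + 5040 = 287280.

287280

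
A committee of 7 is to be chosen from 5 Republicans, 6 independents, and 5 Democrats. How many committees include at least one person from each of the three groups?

With no constraint there are C(16,7) = 11440 possible selections.
Selections missing a whole group: no Republicans → C(11,7) = 330; no independents → C(10,7) = 120; no Democrats → C(11,7) = 330.
Add back selections omitting two groups (i.e. drawn from a single group): C(5,7) + C(6,7) + C(5,7) = 0.
By inclusion–exclusion: 11440 − 780 + 0 = 10660.

10660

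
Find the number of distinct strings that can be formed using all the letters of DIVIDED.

The 7 letters of DIVIDED have repeats: D appearing 3 times and I appearing twice.
Dividing 7! = 5040 by 3!·2! = 12 for the repeated letters gives 420.

420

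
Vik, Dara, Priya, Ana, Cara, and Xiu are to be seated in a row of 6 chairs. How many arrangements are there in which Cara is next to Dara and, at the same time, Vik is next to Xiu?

Treat {Cara,Dara} as one block (2 orders) and {Vik,Xiu} as another (2 orders).
That leaves 4 units to arrange: 2 × 2 × 4! = 4 × 24 = 96.

96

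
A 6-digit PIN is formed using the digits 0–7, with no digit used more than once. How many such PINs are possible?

20160

This is a permutation of 6 out of 8: P(8,6) = 8!/2!.
8 × 7 × 6 × 5 × 4 × 3 = 20160.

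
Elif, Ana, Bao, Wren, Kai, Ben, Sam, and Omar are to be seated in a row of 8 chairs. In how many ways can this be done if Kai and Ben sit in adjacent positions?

10080

Place the 6 others and the Kai-Ben pair as 7 objects in a line; the pair has 2 internal arrangements.
That gives 2 × 7! = 2 × 5040 = 10080.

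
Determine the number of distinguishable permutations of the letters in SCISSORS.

1680

The 8 letters of SCISSORS have repeats: S appearing 4 times.
So there are 8! / (4!) = 1680 distinguishable arrangements.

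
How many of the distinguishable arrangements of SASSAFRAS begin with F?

Fix F in the first position and arrange the remaining 8 letters.
Those 8 letters have A appearing 3 times and S appearing 4 times, giving (8)!/(4!·3!) = 280.

280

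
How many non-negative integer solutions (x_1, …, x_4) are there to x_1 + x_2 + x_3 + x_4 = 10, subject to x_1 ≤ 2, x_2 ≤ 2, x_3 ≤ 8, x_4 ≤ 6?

59

Ignoring the caps, the number of non-negative solutions to x_1+…+x_4 = 10 is C(13,3) = 286.
Subtract solutions that violate a single cap (substitute x_i' = x_i − (cap_i+1)): x_1 ≥ 3 gives C(10,3) = 120; x_2 ≥ 3 gives C(10,3) = 120; x_3 ≥ 9 gives C(4,3) = 4; x_4 ≥ 7 gives C(6,3) = 20. Together 264.
Add back pairs where two caps are both exceeded: 35 + 0 + 1 + 0 + 1 + 0 = 37.
By inclusion–exclusion the count is 286 − 264 + 37 = 59.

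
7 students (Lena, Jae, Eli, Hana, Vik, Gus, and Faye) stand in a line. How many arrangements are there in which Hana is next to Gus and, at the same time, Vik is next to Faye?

Treat {Hana,Gus} as one block (2 orders) and {Vik,Faye} as another (2 orders).
That leaves 5 units to arrange: 2 × 2 × 5! = 4 × 120 = 480.

480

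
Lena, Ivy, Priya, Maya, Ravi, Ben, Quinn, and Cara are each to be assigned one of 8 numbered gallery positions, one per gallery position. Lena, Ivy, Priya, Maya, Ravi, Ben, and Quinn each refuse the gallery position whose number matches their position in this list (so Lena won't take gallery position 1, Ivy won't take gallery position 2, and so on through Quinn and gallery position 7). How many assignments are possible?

16687

Let Aᵢ (for 1 ≤ i ≤ 7) be the placements that put person i in their forbidden gallery position. Any j of these fix j positions, leaving (8−j)! ways to fill the rest, and there are C(7,j) ways to pick which j.
By inclusion–exclusion, the number of valid placements is Σ_{j=0}^{7} (−1)^j C(7,j)·(8−j)!.
Computing: 40320 − 35280 + 15120 − 4200 + 840 − 126 + 14 − 1 = 16687.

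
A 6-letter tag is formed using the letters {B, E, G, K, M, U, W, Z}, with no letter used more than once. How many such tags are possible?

20160

With no repetition, fill the 6 letters in order: 8 choices, then 7, down to 3.
That product is 8 × 7 × 6 × 5 × 4 × 3 = 20160.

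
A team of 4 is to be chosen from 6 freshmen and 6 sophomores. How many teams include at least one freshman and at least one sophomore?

465

Total 4-person selections from all 12: C(12,4) = 495.
Selections missing a whole group: no freshmen → C(6,4) = 15; no sophomores → C(6,4) = 15.
Both groups omitted at once is impossible, so 495 − 30 = 465.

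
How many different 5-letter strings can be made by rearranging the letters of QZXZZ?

QZXZZ has 5 letters with Z appearing 3 times.
So there are 5! / (3!) = 20 distinguishable arrangements.

20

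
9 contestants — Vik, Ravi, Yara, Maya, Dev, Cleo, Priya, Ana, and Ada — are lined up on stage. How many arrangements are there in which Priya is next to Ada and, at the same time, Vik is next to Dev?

Treat {Priya,Ada} as one block (2 orders) and {Vik,Dev} as another (2 orders).
That leaves 7 units to arrange: 2 × 2 × 7! = 4 × 5040 = 20160.

20160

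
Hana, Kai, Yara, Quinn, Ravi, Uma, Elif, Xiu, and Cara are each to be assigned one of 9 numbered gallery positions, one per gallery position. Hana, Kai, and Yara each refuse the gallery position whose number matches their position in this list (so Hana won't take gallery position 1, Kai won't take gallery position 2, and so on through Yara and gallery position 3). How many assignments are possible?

Let Aᵢ (for i ∈ {1, 2, 3}) be the placements that put person i in their forbidden gallery position. Any j of these fix j positions, leaving (9−j)! ways to fill the rest, and there are C(3,j) ways to pick which j.
By inclusion–exclusion, the number of valid placements is Σ_{j=0}^{3} (−1)^j C(3,j)·(9−j)!.
Computing: 362880 − 120960 + 15120 − 720 = 256320.

256320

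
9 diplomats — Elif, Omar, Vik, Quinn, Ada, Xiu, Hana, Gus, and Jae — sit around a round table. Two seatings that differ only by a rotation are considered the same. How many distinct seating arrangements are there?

Seat Elif anywhere (absorbing the rotational symmetry), then permute the other 8: (8)! = 40320.

40320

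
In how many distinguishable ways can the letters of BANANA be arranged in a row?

60

The 6 letters of BANANA have repeats: A appearing 3 times and N appearing twice.
Dividing 6! = 720 by 3!·2! = 12 for the repeated letters gives 60.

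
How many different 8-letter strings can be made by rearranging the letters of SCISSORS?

The 8 letters of SCISSORS have repeats: S appearing 4 times.
So there are 8! / (4!) = 1680 distinguishable arrangements.

1680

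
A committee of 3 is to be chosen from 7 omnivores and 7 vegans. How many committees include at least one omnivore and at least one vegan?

294

Total 3-person selections from all 14: C(14,3) = 364.
Selections missing a whole group: no omnivores → C(7,3) = 35; no vegans → C(7,3) = 35.
Both groups omitted at once is impossible, so 364 − 70 = 294.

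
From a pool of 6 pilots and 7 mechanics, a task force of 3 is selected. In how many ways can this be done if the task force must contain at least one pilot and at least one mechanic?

Unrestricted: C(13,3) = 286 ways to pick any 3 of the 13.
Subtract selections that omit an entire group: no pilots → C(7,3) = 35; no mechanics → C(6,3) = 20.
Both groups omitted at once is impossible, so 286 − 55 = 231.

231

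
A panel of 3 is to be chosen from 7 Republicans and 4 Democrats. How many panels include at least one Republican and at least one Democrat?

Unrestricted: C(11,3) = 165 ways to pick any 3 of the 11.
Selections missing a whole group: no Republicans → C(4,3) = 4; no Democrats → C(7,3) = 35.
Both groups omitted at once is impossible, so 165 − 39 = 126.

126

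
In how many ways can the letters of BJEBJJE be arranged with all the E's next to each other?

Treat the 2 copies of E as a single block. The multiset to arrange is then {EE, B, B, J, J, J}, 6 items in all.
That gives (6)!/(3!·2!) = 60 arrangements.

60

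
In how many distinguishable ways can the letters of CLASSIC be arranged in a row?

1260

CLASSIC has 7 letters with C appearing twice and S appearing twice.
So there are 7! / (2!·2!) = 1260 distinguishable arrangements.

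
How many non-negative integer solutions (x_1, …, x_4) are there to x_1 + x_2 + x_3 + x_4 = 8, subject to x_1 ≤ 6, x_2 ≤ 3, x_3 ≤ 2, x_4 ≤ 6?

Without the upper bounds there are C(11,3) = 165 ways to split 8 among 4 variables.
Subtract solutions that violate a single cap (substitute x_i' = x_i − (cap_i+1)): x_1 ≥ 7 gives C(4,3) = 4; x_2 ≥ 4 gives C(7,3) = 35; x_3 ≥ 3 gives C(8,3) = 56; x_4 ≥ 7 gives C(4,3) = 4. Together 99.
Add back pairs where two caps are both exceeded: 0 + 0 + 0 + 4 + 0 + 0 = 4.
By inclusion–exclusion the count is 165 − 99 + 4 = 70.

70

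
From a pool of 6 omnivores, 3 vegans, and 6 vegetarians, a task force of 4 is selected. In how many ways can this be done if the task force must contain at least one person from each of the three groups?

648

With no constraint there are C(15,4) = 1365 possible selections.
Subtract selections that omit an entire group: no omnivores → C(9,4) = 126; no vegans → C(12,4) = 495; no vegetarians → C(9,4) = 126.
Add back selections omitting two groups (i.e. drawn from a single group): C(6,4) + C(3,4) + C(6,4) = 30.
By inclusion–exclusion: 1365 − 747 + 30 = 648.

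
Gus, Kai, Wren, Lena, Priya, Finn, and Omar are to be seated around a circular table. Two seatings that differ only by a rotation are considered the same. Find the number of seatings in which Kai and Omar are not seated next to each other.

480

All circular seatings of 7 people number (6)! = 720.
Those with Kai next to Omar: fuse the pair into one unit and seat 6 units around a circle — 2·(5)! = 240.
Subtracting, 720 − 240 = 480.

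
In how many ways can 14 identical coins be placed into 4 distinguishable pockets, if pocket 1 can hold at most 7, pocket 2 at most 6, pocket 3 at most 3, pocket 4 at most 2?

Ignoring the caps, the number of non-negative solutions to x_1+…+x_4 = 14 is C(17,3) = 680.
Subtract solutions that violate a single cap (substitute x_i' = x_i − (cap_i+1)): x_1 ≥ 8 gives C(9,3) = 84; x_2 ≥ 7 gives C(10,3) = 120; x_3 ≥ 4 gives C(13,3) = 286; x_4 ≥ 3 gives C(14,3) = 364. Together 854.
Add back pairs where two caps are both exceeded: 0 + 10 + 20 + 20 + 35 + 120 = 205.
Subtract triples: 0 + 0 + 0 + 1 = 1.
By inclusion–exclusion the count is 680 − 854 + 205 − 1 = 30.

30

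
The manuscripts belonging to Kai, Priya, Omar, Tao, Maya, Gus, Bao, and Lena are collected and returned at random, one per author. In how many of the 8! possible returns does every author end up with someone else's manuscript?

14833

Let Aᵢ be the assignments in which author i gets their own manuscript. We want the size of the complement of A₁∪…∪A_8.
By inclusion–exclusion this is Σ_{j=0}^{8} (−1)^j C(8,j)·(8−j)!.
Computing: 40320 − 40320 + 20160 − 6720 + 1680 − 336 + 56 − 8 + 1 = 14833.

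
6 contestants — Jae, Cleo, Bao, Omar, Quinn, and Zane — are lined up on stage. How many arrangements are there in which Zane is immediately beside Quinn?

Place the 4 others and the Zane-Quinn pair as 5 objects in a line; the pair has 2 internal arrangements.
That gives 2 × 5! = 2 × 120 = 240.

240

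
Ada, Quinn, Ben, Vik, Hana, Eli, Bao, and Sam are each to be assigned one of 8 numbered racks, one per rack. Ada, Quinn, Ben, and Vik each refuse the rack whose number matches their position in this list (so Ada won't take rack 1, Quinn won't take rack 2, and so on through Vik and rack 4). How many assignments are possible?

Let Aᵢ (for 1 ≤ i ≤ 4) be the placements that put person i in their forbidden rack. Any j of these fix j positions, leaving (8−j)! ways to fill the rest, and there are C(4,j) ways to pick which j.
By inclusion–exclusion, the number of valid placements is Σ_{j=0}^{4} (−1)^j C(4,j)·(8−j)!.
Computing: 40320 − 20160 + 4320 − 480 + 24 = 24024.

24024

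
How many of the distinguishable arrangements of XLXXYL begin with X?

With the first slot taken by X, it remains to arrange the other 5 letters (LXXYL).
Those 5 letters have L appearing twice and X appearing twice, giving (5)!/(2!·2!) = 30.

30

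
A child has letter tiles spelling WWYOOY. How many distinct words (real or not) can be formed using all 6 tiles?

Letter multiplicities in WWYOOY: O×2, W×2, Y×2.
Dividing 6! = 720 by 2!·2!·2! = 8 for the repeated letters gives 90.

90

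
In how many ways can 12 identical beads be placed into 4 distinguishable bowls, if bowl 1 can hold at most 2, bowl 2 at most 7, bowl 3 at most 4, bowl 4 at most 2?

Ignoring the caps, the number of non-negative solutions to x_1+…+x_4 = 12 is C(15,3) = 455.
Subtract solutions that violate a single cap (substitute x_i' = x_i − (cap_i+1)): x_1 ≥ 3 gives C(12,3) = 220; x_2 ≥ 8 gives C(7,3) = 35; x_3 ≥ 5 gives C(10,3) = 120; x_4 ≥ 3 gives C(12,3) = 220. Together 595.
Add back pairs where two caps are both exceeded: 4 + 35 + 84 + 0 + 4 + 35 = 162.
Subtract triples: 0 + 0 + 4 + 0 = 4.
By inclusion–exclusion the count is 455 − 595 + 162 − 4 = 18.

18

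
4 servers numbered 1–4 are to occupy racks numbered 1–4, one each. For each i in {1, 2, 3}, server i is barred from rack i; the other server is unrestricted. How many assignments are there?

11

Let Aᵢ (for i ∈ {1, 2, 3}) be the placements that put server i in its forbidden rack. Any j of these fix j positions, leaving (4−j)! ways to fill the rest, and there are C(3,j) ways to pick which j.
By inclusion–exclusion, the number of valid placements is Σ_{j=0}^{3} (−1)^j C(3,j)·(4−j)!.
Computing: 24 − 18 + 6 − 1 = 11.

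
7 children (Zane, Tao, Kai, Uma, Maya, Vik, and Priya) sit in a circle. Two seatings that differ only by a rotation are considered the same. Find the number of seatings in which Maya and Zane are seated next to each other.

240

Glue Maya and Zane into a block (2 internal orders). Seating 6 units around a circle gives (5)! arrangements.
So 2 × (5)! = 2 × 120 = 240.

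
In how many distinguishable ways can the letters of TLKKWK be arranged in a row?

Letter multiplicities in TLKKWK: K×3, L×1, T×1, W×1.
The number of distinct arrangements is 6!/(3!) = 720/6 = 120.

120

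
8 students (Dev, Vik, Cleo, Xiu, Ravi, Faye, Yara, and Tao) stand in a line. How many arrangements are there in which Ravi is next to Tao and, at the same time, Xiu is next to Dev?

Treat {Ravi,Tao} as one block (2 orders) and {Xiu,Dev} as another (2 orders).
That leaves 6 units to arrange: 2 × 2 × 6! = 4 × 720 = 2880.

2880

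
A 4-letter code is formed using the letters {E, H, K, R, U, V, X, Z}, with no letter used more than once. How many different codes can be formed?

Choose and order 4 of the 8 symbols: the first letter has 8 options, the next 7, then 6, 5.
8 × 7 × 6 × 5 = 1680.

1680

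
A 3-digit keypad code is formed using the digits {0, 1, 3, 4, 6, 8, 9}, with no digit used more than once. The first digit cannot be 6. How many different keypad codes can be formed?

The first digit has 7−1 = 6 choices (anything except 6).
The remaining 2 digits are filled from the other 6 symbols without repetition: 6 × 5 = 30.
Total: 6 × 30 = 180.

180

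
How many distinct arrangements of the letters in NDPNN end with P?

4

With the last slot taken by P, it remains to arrange the other 4 letters (NDNN).
Those 4 letters have N appearing 3 times, giving (4)!/(3!) = 4.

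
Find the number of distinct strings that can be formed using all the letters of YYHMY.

20

Letter multiplicities in YYHMY: H×1, M×1, Y×3.
The number of distinct arrangements is 5!/(3!) = 120/6 = 20.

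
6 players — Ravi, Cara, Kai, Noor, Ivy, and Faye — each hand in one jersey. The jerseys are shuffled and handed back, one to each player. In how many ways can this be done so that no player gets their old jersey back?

265

Count assignments avoiding every fixed point. For any j of the 6 players fixed to their old jersey, the other 6−j can be arranged in (6−j)! ways.
By inclusion–exclusion this is Σ_{j=0}^{6} (−1)^j C(6,j)·(6−j)!.
Computing: 720 − 720 + 360 − 120 + 30 − 6 + 1 = 265.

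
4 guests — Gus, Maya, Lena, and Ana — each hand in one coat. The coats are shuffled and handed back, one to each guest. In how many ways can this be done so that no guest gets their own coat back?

9

This is the derangement count D_4: permutations of 4 items with no fixed point.
By inclusion–exclusion this is Σ_{j=0}^{4} (−1)^j C(4,j)·(4−j)!.
Computing: 24 − 24 + 12 − 4 + 1 = 9.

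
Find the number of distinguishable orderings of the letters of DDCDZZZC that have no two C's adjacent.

Total arrangements of DDCDZZZC: 8!/(3!·3!·2!) = 560.
Arrangements with the C's together: treat CC as one letter, giving (7)!/(3!·3!) = 140.
Hence 560 − 140 = 420.

420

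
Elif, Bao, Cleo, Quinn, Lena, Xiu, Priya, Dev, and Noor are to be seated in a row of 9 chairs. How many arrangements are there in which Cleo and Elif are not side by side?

There are 9! = 362880 arrangements in all. If Cleo and Elif are adjacent, merging them into one block gives 2·(8)! = 80640 arrangements.
Complementary counting: 362880 − 80640 = 282240.

282240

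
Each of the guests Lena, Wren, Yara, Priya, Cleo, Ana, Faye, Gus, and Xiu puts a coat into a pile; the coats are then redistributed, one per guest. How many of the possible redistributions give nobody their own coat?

133496

Count assignments avoiding every fixed point. For any j of the 9 guests fixed to their own coat, the other 9−j can be arranged in (9−j)! ways.
By inclusion–exclusion this is Σ_{j=0}^{9} (−1)^j C(9,j)·(9−j)!.
Computing: 362880 − 362880 + 181440 − 60480 + 15120 − 3024 + 504 − 72 + 9 − 1 = 133496.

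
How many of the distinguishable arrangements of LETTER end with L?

30

With the last slot taken by L, it remains to arrange the other 5 letters (ETTER).
Those 5 letters have E appearing twice and T appearing twice, giving (5)!/(2!·2!) = 30.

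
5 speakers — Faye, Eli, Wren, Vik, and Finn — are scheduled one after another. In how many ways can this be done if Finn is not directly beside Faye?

72

There are 5! = 120 arrangements in all. If Finn and Faye are adjacent, merging them into one block gives 2·(4)! = 48 arrangements.
Complementary counting: 120 − 48 = 72.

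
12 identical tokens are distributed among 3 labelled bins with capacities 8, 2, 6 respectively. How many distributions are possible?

12

Ignoring the caps, the number of non-negative solutions to x_1+…+x_3 = 12 is C(14,2) = 91.
Subtract solutions that violate a single cap (substitute x_i' = x_i − (cap_i+1)): x_1 ≥ 9 gives C(5,2) = 10; x_2 ≥ 3 gives C(11,2) = 55; x_3 ≥ 7 gives C(7,2) = 21. Together 86.
Add back pairs where two caps are both exceeded: 1 + 0 + 6 = 7.
By inclusion–exclusion the count is 91 − 86 + 7 = 12.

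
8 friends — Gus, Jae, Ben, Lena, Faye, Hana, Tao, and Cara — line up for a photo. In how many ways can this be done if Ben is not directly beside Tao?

30240

Of the 8! = 40320 arrangements, those with Ben and Tao adjacent number 2 × 7! = 10080 (treat the pair as a block with 2 internal orders).
So 40320 − 10080 = 30240 arrangements keep them apart.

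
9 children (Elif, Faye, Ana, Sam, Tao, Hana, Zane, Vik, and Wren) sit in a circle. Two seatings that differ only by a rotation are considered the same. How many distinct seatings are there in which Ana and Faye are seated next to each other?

Treat {Ana, Faye} as one unit (2 internal orders) and seat the resulting 8 units around the table: (7)! circular arrangements.
So 2 × (7)! = 2 × 5040 = 10080.

10080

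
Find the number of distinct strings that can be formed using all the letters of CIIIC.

10

CIIIC has 5 letters with C appearing twice and I appearing 3 times.
So there are 5! / (3!·2!) = 10 distinguishable arrangements.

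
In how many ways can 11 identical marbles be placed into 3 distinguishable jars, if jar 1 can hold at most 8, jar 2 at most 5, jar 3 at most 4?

24

Without the upper bounds there are C(13,2) = 78 ways to split 11 among 3 jars.
Subtract solutions that violate a single cap (substitute x_i' = x_i − (cap_i+1)): x_1 ≥ 9 gives C(4,2) = 6; x_2 ≥ 6 gives C(7,2) = 21; x_3 ≥ 5 gives C(8,2) = 28. Together 55.
Add back pairs where two caps are both exceeded: 0 + 0 + 1 = 1.
By inclusion–exclusion the count is 78 − 55 + 1 = 24.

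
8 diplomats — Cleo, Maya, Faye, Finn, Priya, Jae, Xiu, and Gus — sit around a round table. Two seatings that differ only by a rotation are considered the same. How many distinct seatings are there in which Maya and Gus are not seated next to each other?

3600

All circular seatings of 8 people number (7)! = 5040.
Seatings with Maya beside Gus: treat them as a block with 2 internal orders, giving 2 × (6)! = 1440.
Subtracting, 5040 − 1440 = 3600.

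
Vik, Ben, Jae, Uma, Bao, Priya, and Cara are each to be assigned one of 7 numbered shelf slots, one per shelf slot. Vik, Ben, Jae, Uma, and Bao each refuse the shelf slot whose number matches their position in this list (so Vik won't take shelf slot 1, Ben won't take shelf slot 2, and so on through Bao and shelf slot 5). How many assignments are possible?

2428

Let Aᵢ (for 1 ≤ i ≤ 5) be the placements that put person i in their forbidden shelf slot. Any j of these fix j positions, leaving (7−j)! ways to fill the rest, and there are C(5,j) ways to pick which j.
By inclusion–exclusion, the number of valid placements is Σ_{j=0}^{5} (−1)^j C(5,j)·(7−j)!.
Computing: 5040 − 3600 + 1200 − 240 + 30 − 2 = 2428.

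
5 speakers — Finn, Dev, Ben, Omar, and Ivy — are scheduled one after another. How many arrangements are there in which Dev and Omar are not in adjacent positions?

72

Of the 5! = 120 arrangements, those with Dev and Omar adjacent number 2 × 4! = 48 (treat the pair as a block with 2 internal orders).
So 120 − 48 = 72 arrangements keep them apart.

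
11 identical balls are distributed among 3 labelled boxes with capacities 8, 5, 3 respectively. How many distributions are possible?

Without the upper bounds there are C(13,2) = 78 ways to split 11 among 3 boxes.
Subtract solutions that violate a single cap (substitute x_i' = x_i − (cap_i+1)): x_1 ≥ 9 gives C(4,2) = 6; x_2 ≥ 6 gives C(7,2) = 21; x_3 ≥ 4 gives C(9,2) = 36. Together 63.
Add back pairs where two caps are both exceeded: 0 + 0 + 3 = 3.
By inclusion–exclusion the count is 78 − 63 + 3 = 18.

18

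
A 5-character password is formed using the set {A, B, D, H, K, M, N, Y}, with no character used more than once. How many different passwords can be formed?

Choose and order 5 of the 8 symbols: the first character has 8 options, the next 7, and so on down to 4.
8 × 7 × 6 × 5 × 4 = 6720.

6720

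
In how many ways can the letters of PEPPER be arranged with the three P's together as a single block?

12

Treat the 3 copies of P as a single block. The multiset to arrange is then {PPP, E, E, R}, 4 items in all.
That gives (4)!/(2!) = 12 arrangements.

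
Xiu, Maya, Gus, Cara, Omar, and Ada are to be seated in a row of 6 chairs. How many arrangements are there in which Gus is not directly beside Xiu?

There are 6! = 720 arrangements in all. If Gus and Xiu are adjacent, merging them into one block gives 2·(5)! = 240 arrangements.
So 720 − 240 = 480 arrangements keep them apart.

480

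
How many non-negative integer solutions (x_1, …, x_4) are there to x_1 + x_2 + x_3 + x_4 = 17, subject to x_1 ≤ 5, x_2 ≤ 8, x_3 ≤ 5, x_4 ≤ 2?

Ignoring the caps, the number of non-negative solutions to x_1+…+x_4 = 17 is C(20,3) = 1140.
Subtract solutions that violate a single cap (substitute x_i' = x_i − (cap_i+1)): x_1 ≥ 6 gives C(14,3) = 364; x_2 ≥ 9 gives C(11,3) = 165; x_3 ≥ 6 gives C(14,3) = 364; x_4 ≥ 3 gives C(17,3) = 680. Together 1573.
Add back pairs where two caps are both exceeded: 10 + 56 + 165 + 10 + 56 + 165 = 462.
Subtract triples: 0 + 0 + 10 + 0 = 10.
By inclusion–exclusion the count is 1140 − 1573 + 462 − 10 = 19.

19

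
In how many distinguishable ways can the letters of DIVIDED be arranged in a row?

DIVIDED has 7 letters with D appearing 3 times and I appearing twice.
The number of distinct arrangements is 7!/(3!·2!) = 5040/12 = 420.

420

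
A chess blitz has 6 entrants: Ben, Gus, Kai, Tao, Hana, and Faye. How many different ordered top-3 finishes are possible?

This is an ordered selection of 3 from 6: P(6,3).
That gives 6 × 5 × 4 = 120.

120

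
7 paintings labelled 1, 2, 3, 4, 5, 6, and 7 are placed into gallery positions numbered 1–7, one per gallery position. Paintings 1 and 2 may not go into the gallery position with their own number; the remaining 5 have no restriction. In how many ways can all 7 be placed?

3720

Let Aᵢ (for i ∈ {1, 2}) be the placements that put painting i in its forbidden gallery position. Any j of these fix j positions, leaving (7−j)! ways to fill the rest, and there are C(2,j) ways to pick which j.
By inclusion–exclusion, the number of valid placements is Σ_{j=0}^{2} (−1)^j C(2,j)·(7−j)!.
Computing: 5040 − 1440 + 120 = 3720.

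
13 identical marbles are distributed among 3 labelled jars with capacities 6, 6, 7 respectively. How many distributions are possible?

28

By stars and bars, unrestricted non-negative solutions to x_1+…+x_3 = 13 number C(13+2,2) = 105.
Subtract solutions that violate a single cap (substitute x_i' = x_i − (cap_i+1)): x_1 ≥ 7 gives C(8,2) = 28; x_2 ≥ 7 gives C(8,2) = 28; x_3 ≥ 8 gives C(7,2) = 21. Together 77.
No two caps can be exceeded simultaneously, so the pair terms are all 0.
By inclusion–exclusion the count is 105 − 77 + 0 = 28.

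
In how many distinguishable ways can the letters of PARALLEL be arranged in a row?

3360

The 8 letters of PARALLEL have repeats: A appearing twice and L appearing 3 times.
So there are 8! / (3!·2!) = 3360 distinguishable arrangements.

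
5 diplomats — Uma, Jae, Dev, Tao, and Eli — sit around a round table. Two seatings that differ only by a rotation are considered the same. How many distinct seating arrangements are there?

Fix one person's seat to break rotational symmetry; the remaining 4 people can be arranged in (4)! = 24 ways.

24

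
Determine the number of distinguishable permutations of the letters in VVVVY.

5

The 5 letters of VVVVY have repeats: V appearing 4 times.
The number of distinct arrangements is 5!/(4!) = 120/24 = 5.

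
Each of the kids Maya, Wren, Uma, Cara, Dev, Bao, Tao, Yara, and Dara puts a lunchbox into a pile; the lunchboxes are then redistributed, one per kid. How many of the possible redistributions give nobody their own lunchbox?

Count assignments avoiding every fixed point. For any j of the 9 kids fixed to their own lunchbox, the other 9−j can be arranged in (9−j)! ways.
By inclusion–exclusion this is Σ_{j=0}^{9} (−1)^j C(9,j)·(9−j)!.
Computing: 362880 − 362880 + 181440 − 60480 + 15120 − 3024 + 504 − 72 + 9 − 1 = 133496.

133496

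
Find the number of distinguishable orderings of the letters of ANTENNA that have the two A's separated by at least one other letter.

300

Total arrangements of ANTENNA: 7!/(3!·2!) = 420.
If the two A's are adjacent, glue them into one block, leaving 6 items to arrange: (6)!/(3!) = 120 ways.
Subtracting, 420 − 120 = 300 arrangements keep the A's apart.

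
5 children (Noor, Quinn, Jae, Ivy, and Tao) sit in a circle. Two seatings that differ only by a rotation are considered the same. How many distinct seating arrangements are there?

Around a circle, 5 distinct people have 5!/5 = (4)! = 24 rotationally distinct seatings.

24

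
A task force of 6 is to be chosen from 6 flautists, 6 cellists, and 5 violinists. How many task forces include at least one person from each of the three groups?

Unrestricted: C(17,6) = 12376 ways to pick any 6 of the 17.
Selections missing a whole group: no flautists → C(11,6) = 462; no cellists → C(11,6) = 462; no violinists → C(12,6) = 924.
Add back selections omitting two groups (i.e. drawn from a single group): C(6,6) + C(6,6) + C(5,6) = 2.
By inclusion–exclusion: 12376 − 1848 + 2 = 10530.

10530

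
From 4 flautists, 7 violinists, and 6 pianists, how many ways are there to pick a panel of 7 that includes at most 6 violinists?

Split by how many violinists are chosen (0 through 6).
Sum: C(7,0)·C(10,7) + C(7,1)·C(10,6) + C(7,2)·C(10,5) + C(7,3)·C(10,4) + C(7,4)·C(10,3) + C(7,5)·C(10,2) + C(7,6)·C(10,1) = 120 + 1470 + 5292 + 7350 + 4200 + 945 + 70 = 19447.

19447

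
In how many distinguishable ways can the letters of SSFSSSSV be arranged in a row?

Letter multiplicities in SSFSSSSV: F×1, S×6, V×1.
So there are 8! / (6!) = 56 distinguishable arrangements.

56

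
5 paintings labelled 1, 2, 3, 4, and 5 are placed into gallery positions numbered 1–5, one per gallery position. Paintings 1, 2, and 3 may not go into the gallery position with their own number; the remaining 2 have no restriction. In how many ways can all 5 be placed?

64

Let Aᵢ (for i ∈ {1, 2, 3}) be the placements that put painting i in its forbidden gallery position. Any j of these fix j positions, leaving (5−j)! ways to fill the rest, and there are C(3,j) ways to pick which j.
By inclusion–exclusion, the number of valid placements is Σ_{j=0}^{3} (−1)^j C(3,j)·(5−j)!.
Computing: 120 − 72 + 18 − 2 = 64.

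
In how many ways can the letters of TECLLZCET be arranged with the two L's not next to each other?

17640

There are 9!/(2!·2!·2!·2!) = 22680 arrangements of TECLLZCET in total.
Arrangements with the L's together: treat LL as one letter, giving (8)!/(2!·2!·2!) = 5040.
Subtracting, 22680 − 5040 = 17640 arrangements keep the L's apart.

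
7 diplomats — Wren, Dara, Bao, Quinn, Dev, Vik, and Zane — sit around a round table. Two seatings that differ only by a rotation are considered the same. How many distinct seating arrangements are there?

720

Fix one person's seat to break rotational symmetry; the remaining 6 people can be arranged in (6)! = 720 ways.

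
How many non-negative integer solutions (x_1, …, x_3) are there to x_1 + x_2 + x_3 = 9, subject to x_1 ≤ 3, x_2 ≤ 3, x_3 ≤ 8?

15

Ignoring the caps, the number of non-negative solutions to x_1+…+x_3 = 9 is C(11,2) = 55.
Subtract solutions that violate a single cap (substitute x_i' = x_i − (cap_i+1)): x_1 ≥ 4 gives C(7,2) = 21; x_2 ≥ 4 gives C(7,2) = 21; x_3 ≥ 9 gives C(2,2) = 1. Together 43.
Add back pairs where two caps are both exceeded: 3 + 0 + 0 = 3.
By inclusion–exclusion the count is 55 − 43 + 3 = 15.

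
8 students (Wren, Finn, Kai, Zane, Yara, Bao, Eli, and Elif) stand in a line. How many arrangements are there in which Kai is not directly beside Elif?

Of the 8! = 40320 arrangements, those with Kai and Elif adjacent number 2 × 7! = 10080 (treat the pair as a block with 2 internal orders).
Complementary counting: 40320 − 10080 = 30240.

30240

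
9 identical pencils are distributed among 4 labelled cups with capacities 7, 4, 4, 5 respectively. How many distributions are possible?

Without the upper bounds there are C(12,3) = 220 ways to split 9 among 4 cups.
Subtract solutions that violate a single cap (substitute x_i' = x_i − (cap_i+1)): x_1 ≥ 8 gives C(4,3) = 4; x_2 ≥ 5 gives C(7,3) = 35; x_3 ≥ 5 gives C(7,3) = 35; x_4 ≥ 6 gives C(6,3) = 20. Together 94.
No two caps can be exceeded simultaneously, so the pair terms are all 0.
By inclusion–exclusion the count is 220 − 94 + 0 = 126.

126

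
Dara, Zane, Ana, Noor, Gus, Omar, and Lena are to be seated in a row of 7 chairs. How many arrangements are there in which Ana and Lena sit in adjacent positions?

Place the 5 others and the Ana-Lena pair as 6 objects in a line; the pair has 2 internal arrangements.
That gives 2 × 6! = 2 × 720 = 1440.

1440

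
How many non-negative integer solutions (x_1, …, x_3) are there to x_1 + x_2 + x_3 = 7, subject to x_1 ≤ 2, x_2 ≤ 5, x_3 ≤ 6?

Ignoring the caps, the number of non-negative solutions to x_1+…+x_3 = 7 is C(9,2) = 36.
Subtract solutions that violate a single cap (substitute x_i' = x_i − (cap_i+1)): x_1 ≥ 3 gives C(6,2) = 15; x_2 ≥ 6 gives C(3,2) = 3; x_3 ≥ 7 gives C(2,2) = 1. Together 19.
No two caps can be exceeded simultaneously, so the pair terms are all 0.
By inclusion–exclusion the count is 36 − 19 + 0 = 17.

17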